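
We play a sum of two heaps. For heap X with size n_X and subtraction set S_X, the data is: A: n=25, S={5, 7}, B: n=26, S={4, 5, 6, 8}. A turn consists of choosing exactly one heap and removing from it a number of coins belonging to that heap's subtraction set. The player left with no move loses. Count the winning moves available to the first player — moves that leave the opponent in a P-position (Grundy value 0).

0

Heap A, S = {5, 7}:
n :  0  1  2  3  4  5  6  7  8  9 10 11 12 13 14 15 16 17 18 19 20 21 22 23 24 25
G :  0  0  0  0  0  1  1  1  1  1  2  2  0  0  0  0  0  1  1  1  1  1  2  2  0  0
G_A(25) = 0.
Heap B, S = {4, 5, 6, 8}:
n :  0  1  2  3  4  5  6  7  8  9 10 11 12 13 14 15 16 17 18 19 20 21 22 23 24 25 26
G :  0  0  0  0  1  1  1  1  2  2  2  2  0  0  0  0  1  1  1  1  2  2  2  2  0  0  0
G_B(26) = 0.
Combined Grundy value = 0 ⊕ 0 = 0.
A winning move leaves total XOR = 0, i.e. changes one component's Grundy value g to g ⊕ X where X is the current total.
Heap A: target g' = 0⊕0 = 0, but every legal move changes the Grundy value (mex property), so 0 moves.
Heap B: target g' = 0⊕0 = 0, but every legal move changes the Grundy value (mex property), so 0 moves.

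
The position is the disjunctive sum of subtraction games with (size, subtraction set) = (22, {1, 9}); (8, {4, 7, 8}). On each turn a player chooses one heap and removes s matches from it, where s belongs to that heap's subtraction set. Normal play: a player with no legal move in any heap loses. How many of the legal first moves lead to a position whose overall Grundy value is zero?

Heap A, S = {1, 9}:
G(0) = 0
G(1) = mex{0} = 1
G(2) = mex{1} = 0
G(3) = mex{0} = 1
G(4) = mex{1} = 0
G(5) = mex{0} = 1
G(6) = mex{1} = 0
G(7) = mex{0} = 1
G(8) = mex{1} = 0
G(9) = mex{0,0} = 1
G(10) = mex{1,1} = 0
G(11) = mex{0,0} = 1
G(12) = mex{1,1} = 0
G(13) = mex{0,0} = 1
G(14) = mex{1,1} = 0
G(15) = mex{0,0} = 1
G(16) = mex{1,1} = 0
G(17) = mex{0,0} = 1
G(18) = mex{1,1} = 0
G(19) = mex{0,0} = 1
G(20) = mex{1,1} = 0
G(21) = mex{0,0} = 1
G(22) = mex{1,1} = 0
G_A(22) = 0.
Heap B, S = {4, 7, 8}:
n : 0 1 2 3 4 5 6 7 8
G : 0 0 0 0 1 1 1 1 2
G_B(8) = 2.
Combined Grundy value = 0 ⊕ 2 = 2.
A winning move leaves total XOR = 0, i.e. changes one component's Grundy value g to g ⊕ X where X is the current total.
Heap A: need g' = 0⊕2 = 2. Options: 22−1→G=1, 22−9→G=1. Hits: 0.
Heap B: need g' = 2⊕2 = 0. Options: 8−4→G=1, 8−7→G=0, 8−8→G=0. Hits: 2.

2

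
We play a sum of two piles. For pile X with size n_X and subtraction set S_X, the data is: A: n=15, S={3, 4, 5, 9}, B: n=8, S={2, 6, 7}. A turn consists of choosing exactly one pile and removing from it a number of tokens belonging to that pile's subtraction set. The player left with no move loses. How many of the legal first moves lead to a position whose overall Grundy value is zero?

2

Pile A, S = {3, 4, 5, 9}:
G(0) = 0
G(1) = mex{} = 0
G(2) = mex{} = 0
G(3) = mex{0} = 1
G(4) = mex{0,0} = 1
G(5) = mex{0,0,0} = 1
G(6) = mex{1,0,0} = 2
G(7) = mex{1,1,0} = 2
G(8) = mex{1,1,1} = 0
G(9) = mex{2,1,1,0} = 3
G(10) = mex{2,2,1,0} = 3
G(11) = mex{0,2,2,0} = 1
G(12) = mex{3,0,2,1} = 4
G(13) = mex{3,3,0,1} = 2
G(14) = mex{1,3,3,1} = 0
G(15) = mex{4,1,3,2} = 0
G_A(15) = 0.
Pile B, S = {2, 6, 7}:
n : 0 1 2 3 4 5 6 7 8
G : 0 0 1 1 0 0 1 1 2
G_B(8) = 2.
Combined Grundy value = 0 ⊕ 2 = 2.
A winning move leaves total XOR = 0, i.e. changes one component's Grundy value g to g ⊕ X where X is the current total.
Pile A: need g' = 0⊕2 = 2. Options: 15−3→G=4, 15−4→G=1, 15−5→G=3, 15−9→G=2. Hits: 1.
Pile B: need g' = 2⊕2 = 0. Options: 8−2→G=1, 8−6→G=1, 8−7→G=0. Hits: 1.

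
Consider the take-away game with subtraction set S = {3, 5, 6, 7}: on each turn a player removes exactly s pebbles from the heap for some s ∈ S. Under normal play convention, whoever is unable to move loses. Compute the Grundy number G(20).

G(0) = 0
G(1) = mex{} = 0
G(2) = mex{} = 0
G(3) = mex{0} = 1
G(4) = mex{0} = 1
G(5) = mex{0,0} = 1
G(6) = mex{1,0,0} = 2
G(7) = mex{1,0,0,0} = 2
G(8) = mex{1,1,0,0} = 2
G(9) = mex{2,1,1,0} = 3
G(10) = mex{2,1,1,1} = 0
G(11) = mex{2,2,1,1} = 0
G(12) = mex{3,2,2,1} = 0
G(13) = mex{0,2,2,2} = 1
G(14) = mex{0,3,2,2} = 1
G(15) = mex{0,0,3,2} = 1
G(16) = mex{1,0,0,3} = 2
G(17) = mex{1,0,0,0} = 2
G(18) = mex{1,1,0,0} = 2
G(19) = mex{2,1,1,0} = 3
G(20) = mex{2,1,1,1} = 0

0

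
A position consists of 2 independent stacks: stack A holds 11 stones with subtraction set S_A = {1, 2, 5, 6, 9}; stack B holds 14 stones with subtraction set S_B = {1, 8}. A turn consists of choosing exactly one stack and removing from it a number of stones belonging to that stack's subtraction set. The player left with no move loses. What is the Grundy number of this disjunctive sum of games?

0

Stack A, S = {1, 2, 5, 6, 9}:
G(0) = 0
G(1) = mex{0} = 1
G(2) = mex{1,0} = 2
G(3) = mex{2,1} = 0
G(4) = mex{0,2} = 1
G(5) = mex{1,0,0} = 2
G(6) = mex{2,1,1,0} = 3
G(7) = mex{3,2,2,1} = 0
G(8) = mex{0,3,0,2} = 1
G(9) = mex{1,0,1,0,0} = 2
G(10) = mex{2,1,2,1,1} = 0
G(11) = mex{0,2,3,2,2} = 1
G_A(11) = 1.
Stack B, S = {1, 8}:
n :  0  1  2  3  4  5  6  7  8  9 10 11 12 13 14
G :  0  1  0  1  0  1  0  1  2  0  1  0  1  0  1
G_B(14) = 1.
Combined Grundy value = 1 ⊕ 1 = 0.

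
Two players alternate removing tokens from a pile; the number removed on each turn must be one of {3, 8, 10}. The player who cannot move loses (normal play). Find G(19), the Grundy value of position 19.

G(0) = 0
G(1) = mex{} = 0
G(2) = mex{} = 0
G(3) = mex{0} = 1
G(4) = mex{0} = 1
G(5) = mex{0} = 1
G(6) = mex{1} = 0
G(7) = mex{1} = 0
G(8) = mex{1,0} = 2
G(9) = mex{0,0} = 1
G(10) = mex{0,0,0} = 1
G(11) = mex{2,1,0} = 3
G(12) = mex{1,1,0} = 2
G(13) = mex{1,1,1} = 0
G(14) = mex{3,0,1} = 2
G(15) = mex{2,0,1} = 3
G(16) = mex{0,2,0} = 1
G(17) = mex{2,1,0} = 3
G(18) = mex{3,1,2} = 0
G(19) = mex{1,3,1} = 0

0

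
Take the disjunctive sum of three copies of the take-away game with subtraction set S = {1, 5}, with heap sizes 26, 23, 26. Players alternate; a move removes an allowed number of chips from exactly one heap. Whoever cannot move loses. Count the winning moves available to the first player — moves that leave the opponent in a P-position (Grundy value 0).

All heaps use S = {1, 5}:
G(0) = 0
G(1) = mex{0} = 1
G(2) = mex{1} = 0
G(3) = mex{0} = 1
G(4) = mex{1} = 0
G(5) = mex{0,0} = 1
G(6) = mex{1,1} = 0
G(7) = mex{0,0} = 1
G(8) = mex{1,1} = 0
G(9) = mex{0,0} = 1
G(10) = mex{1,1} = 0
G(11) = mex{0,0} = 1
G(12) = mex{1,1} = 0
G(13) = mex{0,0} = 1
G(14) = mex{1,1} = 0
G(15) = mex{0,0} = 1
G(16) = mex{1,1} = 0
G(17) = mex{0,0} = 1
G(18) = mex{1,1} = 0
G(19) = mex{0,0} = 1
G(20) = mex{1,1} = 0
G(21) = mex{0,0} = 1
G(22) = mex{1,1} = 0
G(23) = mex{0,0} = 1
G(24) = mex{1,1} = 0
G(25) = mex{0,0} = 1
G(26) = mex{1,1} = 0
Heap A: G(26) = 0.
Heap B: G(23) = 1.
Heap C: G(26) = 0.
Combined Grundy value = 0 ⊕ 1 ⊕ 0 = 1.
A winning move leaves total XOR = 0, i.e. changes one component's Grundy value g to g ⊕ X where X is the current total.
Heap A: need g' = 0⊕1 = 1. Options: 26−1→G=1, 26−5→G=1. Hits: 2.
Heap B: need g' = 1⊕1 = 0. Options: 23−1→G=0, 23−5→G=0. Hits: 2.
Heap C: need g' = 0⊕1 = 1. Options: 26−1→G=1, 26−5→G=1. Hits: 2.

6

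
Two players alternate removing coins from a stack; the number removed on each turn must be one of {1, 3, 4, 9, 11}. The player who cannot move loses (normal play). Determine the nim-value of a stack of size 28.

2

G(0) = 0
G(1) = mex{0} = 1
G(2) = mex{1} = 0
G(3) = mex{0,0} = 1
G(4) = mex{1,1,0} = 2
G(5) = mex{2,0,1} = 3
G(6) = mex{3,1,0} = 2
G(7) = mex{2,2,1} = 0
G(8) = mex{0,3,2} = 1
G(9) = mex{1,2,3,0} = 4
G(10) = mex{4,0,2,1} = 3
G(11) = mex{3,1,0,0,0} = 2
G(12) = mex{2,4,1,1,1} = 0
G(13) = mex{0,3,4,2,0} = 1
G(14) = mex{1,2,3,3,1} = 0
G(15) = mex{0,0,2,2,2} = 1
G(16) = mex{1,1,0,0,3} = 2
G(17) = mex{2,0,1,1,2} = 3
G(18) = mex{3,1,0,4,0} = 2
G(19) = mex{2,2,1,3,1} = 0
G(20) = mex{0,3,2,2,4} = 1
G(21) = mex{1,2,3,0,3} = 4
G(22) = mex{4,0,2,1,2} = 3
G(23) = mex{3,1,0,0,0} = 2
G(24) = mex{2,4,1,1,1} = 0
G(25) = mex{0,3,4,2,0} = 1
G(26) = mex{1,2,3,3,1} = 0
G(27) = mex{0,0,2,2,2} = 1
G(28) = mex{1,1,0,0,3} = 2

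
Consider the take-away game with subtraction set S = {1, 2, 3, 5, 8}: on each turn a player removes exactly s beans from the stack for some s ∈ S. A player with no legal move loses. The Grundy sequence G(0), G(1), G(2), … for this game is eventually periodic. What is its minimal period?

G(0) = 0
G(1) = mex{0} = 1
G(2) = mex{1,0} = 2
G(3) = mex{2,1,0} = 3
G(4) = mex{3,2,1} = 0
G(5) = mex{0,3,2,0} = 1
G(6) = mex{1,0,3,1} = 2
G(7) = mex{2,1,0,2} = 3
G(8) = mex{3,2,1,3,0} = 4
G(9) = mex{4,3,2,0,1} = 5
G(10) = mex{5,4,3,1,2} = 0
G(11) = mex{0,5,4,2,3} = 1
G(12) = mex{1,0,5,3,0} = 2
G(13) = mex{2,1,0,4,1} = 3
G(14) = mex{3,2,1,5,2} = 0
G(15) = mex{0,3,2,0,3} = 1
G(16) = mex{1,0,3,1,4} = 2
G(17) = mex{2,1,0,2,5} = 3
G(18) = mex{3,2,1,3,0} = 4
G(19) = mex{4,3,2,0,1} = 5
G(20) = mex{5,4,3,1,2} = 0
G(21) = mex{0,5,4,2,3} = 1
G(n+10) = G(n) holds for n = 0,…,7 (a full window of length max(S) = 8), so the sequence is purely periodic with period 10.

10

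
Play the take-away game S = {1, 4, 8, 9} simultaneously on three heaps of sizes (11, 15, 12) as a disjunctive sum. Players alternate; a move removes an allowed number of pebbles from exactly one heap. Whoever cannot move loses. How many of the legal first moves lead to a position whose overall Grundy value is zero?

All heaps use S = {1, 4, 8, 9}:
G(0) = 0
G(1) = mex{0} = 1
G(2) = mex{1} = 0
G(3) = mex{0} = 1
G(4) = mex{1,0} = 2
G(5) = mex{2,1} = 0
G(6) = mex{0,0} = 1
G(7) = mex{1,1} = 0
G(8) = mex{0,2,0} = 1
G(9) = mex{1,0,1,0} = 2
G(10) = mex{2,1,0,1} = 3
G(11) = mex{3,0,1,0} = 2
G(12) = mex{2,1,2,1} = 0
G(13) = mex{0,2,0,2} = 1
G(14) = mex{1,3,1,0} = 2
G(15) = mex{2,2,0,1} = 3
Heap A: G(11) = 2.
Heap B: G(15) = 3.
Heap C: G(12) = 0.
Combined Grundy value = 2 ⊕ 3 ⊕ 0 = 1.
A winning move leaves total XOR = 0, i.e. changes one component's Grundy value g to g ⊕ X where X is the current total.
Heap A: need g' = 2⊕1 = 3. Options: 11−1→G=3, 11−4→G=0, 11−8→G=1, 11−9→G=0. Hits: 1.
Heap B: need g' = 3⊕1 = 2. Options: 15−1→G=2, 15−4→G=2, 15−8→G=0, 15−9→G=1. Hits: 2.
Heap C: need g' = 0⊕1 = 1. Options: 12−1→G=2, 12−4→G=1, 12−8→G=2, 12−9→G=1. Hits: 2.

5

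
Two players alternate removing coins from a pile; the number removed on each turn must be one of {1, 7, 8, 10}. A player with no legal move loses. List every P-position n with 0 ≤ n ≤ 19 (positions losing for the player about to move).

G(0) = 0
G(1) = mex{0} = 1
G(2) = mex{1} = 0
G(3) = mex{0} = 1
G(4) = mex{1} = 0
G(5) = mex{0} = 1
G(6) = mex{1} = 0
G(7) = mex{0,0} = 1
G(8) = mex{1,1,0} = 2
G(9) = mex{2,0,1} = 3
G(10) = mex{3,1,0,0} = 2
G(11) = mex{2,0,1,1} = 3
G(12) = mex{3,1,0,0} = 2
G(13) = mex{2,0,1,1} = 3
G(14) = mex{3,1,0,0} = 2
G(15) = mex{2,2,1,1} = 0
G(16) = mex{0,3,2,0} = 1
G(17) = mex{1,2,3,1} = 0
G(18) = mex{0,3,2,2} = 1
G(19) = mex{1,2,3,3} = 0
P-positions are exactly the n with G(n) = 0.

0, 2, 4, 6, 15, 17, 19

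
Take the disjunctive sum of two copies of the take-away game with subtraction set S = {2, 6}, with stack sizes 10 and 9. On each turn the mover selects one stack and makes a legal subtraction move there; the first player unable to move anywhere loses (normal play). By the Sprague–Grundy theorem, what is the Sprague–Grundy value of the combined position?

All stacks use S = {2, 6}:
n :  0  1  2  3  4  5  6  7  8  9 10
G :  0  0  1  1  0  0  1  1  0  0  1
Stack A: G(10) = 1.
Stack B: G(9) = 0.
Combined Grundy value = 1 ⊕ 0 = 1.

1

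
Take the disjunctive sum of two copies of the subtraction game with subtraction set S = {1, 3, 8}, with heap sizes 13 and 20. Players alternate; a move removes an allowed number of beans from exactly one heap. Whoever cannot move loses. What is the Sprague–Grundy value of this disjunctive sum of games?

All heaps use S = {1, 3, 8}:
n :  0  1  2  3  4  5  6  7  8  9 10 11 12 13 14 15 16 17 18 19 20
G :  0  1  0  1  0  1  0  1  2  3  2  0  1  0  1  0  1  0  1  2  3
Heap A: G(13) = 0.
Heap B: G(20) = 3.
Combined Grundy value = 0 ⊕ 3 = 3.

3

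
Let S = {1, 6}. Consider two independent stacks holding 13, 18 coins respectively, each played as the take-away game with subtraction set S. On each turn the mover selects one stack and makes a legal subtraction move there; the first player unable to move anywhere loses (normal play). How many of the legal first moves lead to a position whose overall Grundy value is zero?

All stacks use S = {1, 6}:
n :  0  1  2  3  4  5  6  7  8  9 10 11 12 13 14 15 16 17 18
G :  0  1  0  1  0  1  2  0  1  0  1  0  1  2  0  1  0  1  0
Stack A: G(13) = 2.
Stack B: G(18) = 0.
Combined Grundy value = 2 ⊕ 0 = 2.
A winning move leaves total XOR = 0, i.e. changes one component's Grundy value g to g ⊕ X where X is the current total.
Stack A: need g' = 2⊕2 = 0. Options: 13−1→G=1, 13−6→G=0. Hits: 1.
Stack B: need g' = 0⊕2 = 2. Options: 18−1→G=1, 18−6→G=1. Hits: 0.

1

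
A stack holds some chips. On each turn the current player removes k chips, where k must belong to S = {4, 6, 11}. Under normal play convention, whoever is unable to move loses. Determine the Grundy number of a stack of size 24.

1

n :  0  1  2  3  4  5  6  7  8  9 10 11 12 13 14 15 16 17 18 19 20 21 22 23 24
G :  0  0  0  0  1  1  1  1  2  2  0  2  3  3  1  0  2  0  0  1  0  1  1  2  1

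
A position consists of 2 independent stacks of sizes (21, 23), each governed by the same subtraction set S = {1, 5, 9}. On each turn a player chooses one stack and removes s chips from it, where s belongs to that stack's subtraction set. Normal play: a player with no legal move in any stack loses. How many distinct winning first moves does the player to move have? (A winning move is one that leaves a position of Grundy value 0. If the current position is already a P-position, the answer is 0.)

All stacks use S = {1, 5, 9}:
n :  0  1  2  3  4  5  6  7  8  9 10 11 12 13 14 15 16 17 18 19 20 21 22 23
G :  0  1  0  1  0  1  0  1  0  1  0  1  0  1  0  1  0  1  0  1  0  1  0  1
Stack A: G(21) = 1.
Stack B: G(23) = 1.
Combined Grundy value = 1 ⊕ 1 = 0.
A winning move leaves total XOR = 0, i.e. changes one component's Grundy value g to g ⊕ X where X is the current total.
Stack A: target g' = 1⊕0 = 1, but every legal move changes the Grundy value (mex property), so 0 moves.
Stack B: target g' = 1⊕0 = 1, but every legal move changes the Grundy value (mex property), so 0 moves.

0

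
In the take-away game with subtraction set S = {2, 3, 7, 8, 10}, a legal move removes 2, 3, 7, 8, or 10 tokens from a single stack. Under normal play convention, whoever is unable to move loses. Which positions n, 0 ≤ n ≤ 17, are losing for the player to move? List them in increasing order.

0, 1, 5, 6, 17

n :  0  1  2  3  4  5  6  7  8  9 10 11 12 13 14 15 16 17
G :  0  0  1  1  2  0  0  1  1  2  2  3  3  4  4  2  3  0
P-positions are exactly the n with G(n) = 0.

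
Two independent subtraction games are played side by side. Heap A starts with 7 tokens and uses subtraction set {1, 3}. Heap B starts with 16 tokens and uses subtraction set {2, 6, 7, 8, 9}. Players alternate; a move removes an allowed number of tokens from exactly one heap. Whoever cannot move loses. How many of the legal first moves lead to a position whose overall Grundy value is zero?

3

Heap A, S = {1, 3}:
G(0) = 0
G(1) = mex{0} = 1
G(2) = mex{1} = 0
G(3) = mex{0,0} = 1
G(4) = mex{1,1} = 0
G(5) = mex{0,0} = 1
G(6) = mex{1,1} = 0
G(7) = mex{0,0} = 1
G_A(7) = 1.
Heap B, S = {2, 6, 7, 8, 9}:
n :  0  1  2  3  4  5  6  7  8  9 10 11 12 13 14 15 16
G :  0  0  1  1  0  0  1  1  2  2  3  3  2  2  3  0  0
G_B(16) = 0.
Combined Grundy value = 1 ⊕ 0 = 1.
A winning move leaves total XOR = 0, i.e. changes one component's Grundy value g to g ⊕ X where X is the current total.
Heap A: need g' = 1⊕1 = 0. Options: 7−1→G=0, 7−3→G=0. Hits: 2.
Heap B: need g' = 0⊕1 = 1. Options: 16−2→G=3, 16−6→G=3, 16−7→G=2, 16−8→G=2, 16−9→G=1. Hits: 1.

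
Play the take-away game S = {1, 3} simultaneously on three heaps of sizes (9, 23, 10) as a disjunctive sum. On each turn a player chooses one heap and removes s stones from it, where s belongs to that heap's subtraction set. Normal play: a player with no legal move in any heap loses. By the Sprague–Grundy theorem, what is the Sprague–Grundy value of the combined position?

0

All heaps use S = {1, 3}:
G(0) = 0
G(1) = mex{0} = 1
G(2) = mex{1} = 0
G(3) = mex{0,0} = 1
G(4) = mex{1,1} = 0
G(5) = mex{0,0} = 1
G(6) = mex{1,1} = 0
G(7) = mex{0,0} = 1
G(8) = mex{1,1} = 0
G(9) = mex{0,0} = 1
G(10) = mex{1,1} = 0
G(11) = mex{0,0} = 1
G(12) = mex{1,1} = 0
G(13) = mex{0,0} = 1
G(14) = mex{1,1} = 0
G(15) = mex{0,0} = 1
G(16) = mex{1,1} = 0
G(17) = mex{0,0} = 1
G(18) = mex{1,1} = 0
G(19) = mex{0,0} = 1
G(20) = mex{1,1} = 0
G(21) = mex{0,0} = 1
G(22) = mex{1,1} = 0
G(23) = mex{0,0} = 1
Heap A: G(9) = 1.
Heap B: G(23) = 1.
Heap C: G(10) = 0.
Combined Grundy value = 1 ⊕ 1 ⊕ 0 = 0.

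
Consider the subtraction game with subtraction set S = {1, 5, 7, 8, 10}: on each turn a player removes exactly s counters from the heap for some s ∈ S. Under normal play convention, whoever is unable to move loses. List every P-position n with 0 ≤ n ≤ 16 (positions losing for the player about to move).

n :  0  1  2  3  4  5  6  7  8  9 10 11 12 13 14 15 16
G :  0  1  0  1  0  1  0  1  2  3  2  3  2  3  2  0  1
P-positions are exactly the n with G(n) = 0.

0, 2, 4, 6, 15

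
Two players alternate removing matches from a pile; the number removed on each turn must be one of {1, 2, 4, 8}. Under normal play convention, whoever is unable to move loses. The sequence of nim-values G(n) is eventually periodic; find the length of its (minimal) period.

3

G(0) = 0
G(1) = mex{0} = 1
G(2) = mex{1,0} = 2
G(3) = mex{2,1} = 0
G(4) = mex{0,2,0} = 1
G(5) = mex{1,0,1} = 2
G(6) = mex{2,1,2} = 0
G(7) = mex{0,2,0} = 1
G(8) = mex{1,0,1,0} = 2
G(9) = mex{2,1,2,1} = 0
G(10) = mex{0,2,0,2} = 1
G(11) = mex{1,0,1,0} = 2
G(12) = mex{2,1,2,1} = 0
G(13) = mex{0,2,0,2} = 1
G(14) = mex{1,0,1,0} = 2
G(n+3) = G(n) holds for n = 0,…,7 (a full window of length max(S) = 8), so the sequence is purely periodic with period 3.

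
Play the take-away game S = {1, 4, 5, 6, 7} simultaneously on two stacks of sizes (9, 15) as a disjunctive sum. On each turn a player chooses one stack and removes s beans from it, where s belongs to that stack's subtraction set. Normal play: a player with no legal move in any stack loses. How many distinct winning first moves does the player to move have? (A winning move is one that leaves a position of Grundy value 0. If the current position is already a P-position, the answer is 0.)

All stacks use S = {1, 4, 5, 6, 7}:
G(0) = 0
G(1) = mex{0} = 1
G(2) = mex{1} = 0
G(3) = mex{0} = 1
G(4) = mex{1,0} = 2
G(5) = mex{2,1,0} = 3
G(6) = mex{3,0,1,0} = 2
G(7) = mex{2,1,0,1,0} = 3
G(8) = mex{3,2,1,0,1} = 4
G(9) = mex{4,3,2,1,0} = 5
G(10) = mex{5,2,3,2,1} = 0
G(11) = mex{0,3,2,3,2} = 1
G(12) = mex{1,4,3,2,3} = 0
G(13) = mex{0,5,4,3,2} = 1
G(14) = mex{1,0,5,4,3} = 2
G(15) = mex{2,1,0,5,4} = 3
Stack A: G(9) = 5.
Stack B: G(15) = 3.
Combined Grundy value = 5 ⊕ 3 = 6.
A winning move leaves total XOR = 0, i.e. changes one component's Grundy value g to g ⊕ X where X is the current total.
Stack A: need g' = 5⊕6 = 3. Options: 9−1→G=4, 9−4→G=3, 9−5→G=2, 9−6→G=1, 9−7→G=0. Hits: 1.
Stack B: need g' = 3⊕6 = 5. Options: 15−1→G=2, 15−4→G=1, 15−5→G=0, 15−6→G=5, 15−7→G=4. Hits: 1.

2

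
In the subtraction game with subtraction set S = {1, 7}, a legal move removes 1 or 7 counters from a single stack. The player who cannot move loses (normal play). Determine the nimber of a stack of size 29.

G(0) = 0
G(1) = mex{0} = 1
G(2) = mex{1} = 0
G(3) = mex{0} = 1
G(4) = mex{1} = 0
G(5) = mex{0} = 1
G(6) = mex{1} = 0
G(7) = mex{0,0} = 1
G(8) = mex{1,1} = 0
G(9) = mex{0,0} = 1
G(10) = mex{1,1} = 0
G(11) = mex{0,0} = 1
G(12) = mex{1,1} = 0
G(13) = mex{0,0} = 1
G(14) = mex{1,1} = 0
G(15) = mex{0,0} = 1
G(16) = mex{1,1} = 0
G(17) = mex{0,0} = 1
G(18) = mex{1,1} = 0
G(19) = mex{0,0} = 1
G(20) = mex{1,1} = 0
G(21) = mex{0,0} = 1
G(22) = mex{1,1} = 0
G(23) = mex{0,0} = 1
G(24) = mex{1,1} = 0
G(25) = mex{0,0} = 1
G(26) = mex{1,1} = 0
G(27) = mex{0,0} = 1
G(28) = mex{1,1} = 0
G(29) = mex{0,0} = 1

1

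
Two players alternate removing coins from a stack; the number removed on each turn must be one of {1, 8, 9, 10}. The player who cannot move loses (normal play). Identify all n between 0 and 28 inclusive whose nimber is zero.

0, 2, 4, 6, 17, 19, 21, 23

G(0) = 0
G(1) = mex{0} = 1
G(2) = mex{1} = 0
G(3) = mex{0} = 1
G(4) = mex{1} = 0
G(5) = mex{0} = 1
G(6) = mex{1} = 0
G(7) = mex{0} = 1
G(8) = mex{1,0} = 2
G(9) = mex{2,1,0} = 3
G(10) = mex{3,0,1,0} = 2
G(11) = mex{2,1,0,1} = 3
G(12) = mex{3,0,1,0} = 2
G(13) = mex{2,1,0,1} = 3
G(14) = mex{3,0,1,0} = 2
G(15) = mex{2,1,0,1} = 3
G(16) = mex{3,2,1,0} = 4
G(17) = mex{4,3,2,1} = 0
G(18) = mex{0,2,3,2} = 1
G(19) = mex{1,3,2,3} = 0
G(20) = mex{0,2,3,2} = 1
G(21) = mex{1,3,2,3} = 0
G(22) = mex{0,2,3,2} = 1
G(23) = mex{1,3,2,3} = 0
G(24) = mex{0,4,3,2} = 1
G(25) = mex{1,0,4,3} = 2
G(26) = mex{2,1,0,4} = 3
G(27) = mex{3,0,1,0} = 2
G(28) = mex{2,1,0,1} = 3
P-positions are exactly the n with G(n) = 0.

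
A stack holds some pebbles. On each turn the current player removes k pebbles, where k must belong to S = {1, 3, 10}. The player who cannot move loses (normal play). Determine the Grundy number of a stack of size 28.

0

G(0) = 0
G(1) = mex{0} = 1
G(2) = mex{1} = 0
G(3) = mex{0,0} = 1
G(4) = mex{1,1} = 0
G(5) = mex{0,0} = 1
G(6) = mex{1,1} = 0
G(7) = mex{0,0} = 1
G(8) = mex{1,1} = 0
G(9) = mex{0,0} = 1
G(10) = mex{1,1,0} = 2
G(11) = mex{2,0,1} = 3
G(12) = mex{3,1,0} = 2
G(13) = mex{2,2,1} = 0
G(14) = mex{0,3,0} = 1
G(15) = mex{1,2,1} = 0
G(16) = mex{0,0,0} = 1
G(17) = mex{1,1,1} = 0
G(18) = mex{0,0,0} = 1
G(19) = mex{1,1,1} = 0
G(20) = mex{0,0,2} = 1
G(21) = mex{1,1,3} = 0
G(22) = mex{0,0,2} = 1
G(23) = mex{1,1,0} = 2
G(24) = mex{2,0,1} = 3
G(25) = mex{3,1,0} = 2
G(26) = mex{2,2,1} = 0
G(27) = mex{0,3,0} = 1
G(28) = mex{1,2,1} = 0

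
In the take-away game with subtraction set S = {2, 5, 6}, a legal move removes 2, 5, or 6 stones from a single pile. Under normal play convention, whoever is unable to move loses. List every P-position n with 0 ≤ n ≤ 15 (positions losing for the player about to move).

G(0) = 0
G(1) = mex{} = 0
G(2) = mex{0} = 1
G(3) = mex{0} = 1
G(4) = mex{1} = 0
G(5) = mex{1,0} = 2
G(6) = mex{0,0,0} = 1
G(7) = mex{2,1,0} = 3
G(8) = mex{1,1,1} = 0
G(9) = mex{3,0,1} = 2
G(10) = mex{0,2,0} = 1
G(11) = mex{2,1,2} = 0
G(12) = mex{1,3,1} = 0
G(13) = mex{0,0,3} = 1
G(14) = mex{0,2,0} = 1
G(15) = mex{1,1,2} = 0
P-positions are exactly the n with G(n) = 0.

0, 1, 4, 8, 11, 12, 15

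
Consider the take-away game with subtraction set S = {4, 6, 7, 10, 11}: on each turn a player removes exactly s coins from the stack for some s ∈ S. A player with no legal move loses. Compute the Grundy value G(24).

n :  0  1  2  3  4  5  6  7  8  9 10 11 12 13 14 15 16 17 18 19 20 21 22 23 24
G :  0  0  0  0  1  1  1  1  2  2  2  2  3  3  3  0  0  0  0  1  1  1  1  2  2

2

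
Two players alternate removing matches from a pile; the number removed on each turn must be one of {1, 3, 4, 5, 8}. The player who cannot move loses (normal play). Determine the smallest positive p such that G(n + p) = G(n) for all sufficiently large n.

G(0) = 0
G(1) = mex{0} = 1
G(2) = mex{1} = 0
G(3) = mex{0,0} = 1
G(4) = mex{1,1,0} = 2
G(5) = mex{2,0,1,0} = 3
G(6) = mex{3,1,0,1} = 2
G(7) = mex{2,2,1,0} = 3
G(8) = mex{3,3,2,1,0} = 4
G(9) = mex{4,2,3,2,1} = 0
G(10) = mex{0,3,2,3,0} = 1
G(11) = mex{1,4,3,2,1} = 0
G(12) = mex{0,0,4,3,2} = 1
G(13) = mex{1,1,0,4,3} = 2
G(14) = mex{2,0,1,0,2} = 3
G(15) = mex{3,1,0,1,3} = 2
G(16) = mex{2,2,1,0,4} = 3
G(17) = mex{3,3,2,1,0} = 4
G(18) = mex{4,2,3,2,1} = 0
G(19) = mex{0,3,2,3,0} = 1
G(n+9) = G(n) holds for n = 0,…,7 (a full window of length max(S) = 8), so the sequence is purely periodic with period 9.

9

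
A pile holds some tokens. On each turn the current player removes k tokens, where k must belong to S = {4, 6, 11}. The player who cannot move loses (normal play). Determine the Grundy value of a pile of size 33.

2

n :  0  1  2  3  4  5  6  7  8  9 10 11 12 13 14 15 16 17 18 19 20 21 22 23 24 25 26 27 28 29 30 31 32 33
G :  0  0  0  0  1  1  1  1  2  2  0  2  3  3  1  0  2  0  0  1  0  1  1  2  1  0  2  0  2  1  0  1  0  2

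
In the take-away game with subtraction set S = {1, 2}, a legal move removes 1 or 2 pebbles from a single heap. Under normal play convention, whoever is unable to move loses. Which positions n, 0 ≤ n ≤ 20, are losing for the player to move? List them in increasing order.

n :  0  1  2  3  4  5  6  7  8  9 10 11 12 13 14 15 16 17 18 19 20
G :  0  1  2  0  1  2  0  1  2  0  1  2  0  1  2  0  1  2  0  1  2
P-positions are exactly the n with G(n) = 0.

0, 3, 6, 9, 12, 15, 18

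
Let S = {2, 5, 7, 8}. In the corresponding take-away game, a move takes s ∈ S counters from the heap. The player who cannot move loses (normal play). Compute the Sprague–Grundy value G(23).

G(0) = 0
G(1) = mex{} = 0
G(2) = mex{0} = 1
G(3) = mex{0} = 1
G(4) = mex{1} = 0
G(5) = mex{1,0} = 2
G(6) = mex{0,0} = 1
G(7) = mex{2,1,0} = 3
G(8) = mex{1,1,0,0} = 2
G(9) = mex{3,0,1,0} = 2
G(10) = mex{2,2,1,1} = 0
G(11) = mex{2,1,0,1} = 3
G(12) = mex{0,3,2,0} = 1
G(13) = mex{3,2,1,2} = 0
G(14) = mex{1,2,3,1} = 0
G(15) = mex{0,0,2,3} = 1
G(16) = mex{0,3,2,2} = 1
G(17) = mex{1,1,0,2} = 3
G(18) = mex{1,0,3,0} = 2
G(19) = mex{3,0,1,3} = 2
G(20) = mex{2,1,0,1} = 3
G(21) = mex{2,1,0,0} = 3
G(22) = mex{3,3,1,0} = 2
G(23) = mex{3,2,1,1} = 0

0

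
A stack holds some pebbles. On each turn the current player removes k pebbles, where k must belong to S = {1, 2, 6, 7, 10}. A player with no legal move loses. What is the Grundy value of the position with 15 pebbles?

n :  0  1  2  3  4  5  6  7  8  9 10 11 12 13 14 15
G :  0  1  2  0  1  2  3  4  0  1  2  0  1  2  3  4

4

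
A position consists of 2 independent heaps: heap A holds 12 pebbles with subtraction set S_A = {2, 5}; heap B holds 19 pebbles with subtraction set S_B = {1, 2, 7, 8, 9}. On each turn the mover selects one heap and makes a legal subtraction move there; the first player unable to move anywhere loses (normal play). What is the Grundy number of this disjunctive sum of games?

Heap A, S = {2, 5}:
n :  0  1  2  3  4  5  6  7  8  9 10 11 12
G :  0  0  1  1  0  2  1  0  0  1  1  0  2
G_A(12) = 2.
Heap B, S = {1, 2, 7, 8, 9}:
G(0) = 0
G(1) = mex{0} = 1
G(2) = mex{1,0} = 2
G(3) = mex{2,1} = 0
G(4) = mex{0,2} = 1
G(5) = mex{1,0} = 2
G(6) = mex{2,1} = 0
G(7) = mex{0,2,0} = 1
G(8) = mex{1,0,1,0} = 2
G(9) = mex{2,1,2,1,0} = 3
G(10) = mex{3,2,0,2,1} = 4
G(11) = mex{4,3,1,0,2} = 5
G(12) = mex{5,4,2,1,0} = 3
G(13) = mex{3,5,0,2,1} = 4
G(14) = mex{4,3,1,0,2} = 5
G(15) = mex{5,4,2,1,0} = 3
G(16) = mex{3,5,3,2,1} = 0
G(17) = mex{0,3,4,3,2} = 1
G(18) = mex{1,0,5,4,3} = 2
G(19) = mex{2,1,3,5,4} = 0
G_B(19) = 0.
Combined Grundy value = 2 ⊕ 0 = 2.

2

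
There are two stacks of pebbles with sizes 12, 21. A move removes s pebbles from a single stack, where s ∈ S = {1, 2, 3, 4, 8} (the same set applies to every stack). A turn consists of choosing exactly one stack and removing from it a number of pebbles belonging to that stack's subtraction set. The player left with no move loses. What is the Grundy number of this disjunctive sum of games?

All stacks use S = {1, 2, 3, 4, 8}:
n :  0  1  2  3  4  5  6  7  8  9 10 11 12 13 14 15 16 17 18 19 20 21
G :  0  1  2  3  4  0  1  2  3  4  0  1  2  3  4  0  1  2  3  4  0  1
Stack A: G(12) = 2.
Stack B: G(21) = 1.
Combined Grundy value = 2 ⊕ 1 = 3.

3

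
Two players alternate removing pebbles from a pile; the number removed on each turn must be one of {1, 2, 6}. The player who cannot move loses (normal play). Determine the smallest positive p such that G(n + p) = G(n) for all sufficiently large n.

7

n :  0  1  2  3  4  5  6  7  8  9 10 11 12 13 14 15
G :  0  1  2  0  1  2  3  0  1  2  0  1  2  3  0  1
G(n+7) = G(n) holds for n = 0,…,5 (a full window of length max(S) = 6), so the sequence is purely periodic with period 7.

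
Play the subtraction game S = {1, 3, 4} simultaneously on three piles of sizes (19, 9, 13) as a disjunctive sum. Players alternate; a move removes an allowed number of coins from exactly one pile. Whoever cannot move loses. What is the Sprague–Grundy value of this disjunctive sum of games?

All piles use S = {1, 3, 4}:
n :  0  1  2  3  4  5  6  7  8  9 10 11 12 13 14 15 16 17 18 19
G :  0  1  0  1  2  3  2  0  1  0  1  2  3  2  0  1  0  1  2  3
Pile A: G(19) = 3.
Pile B: G(9) = 0.
Pile C: G(13) = 2.
Combined Grundy value = 3 ⊕ 0 ⊕ 2 = 1.

1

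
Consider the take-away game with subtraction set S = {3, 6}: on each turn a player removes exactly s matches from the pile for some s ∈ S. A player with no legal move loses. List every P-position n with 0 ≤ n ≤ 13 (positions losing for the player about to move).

G(0) = 0
G(1) = mex{} = 0
G(2) = mex{} = 0
G(3) = mex{0} = 1
G(4) = mex{0} = 1
G(5) = mex{0} = 1
G(6) = mex{1,0} = 2
G(7) = mex{1,0} = 2
G(8) = mex{1,0} = 2
G(9) = mex{2,1} = 0
G(10) = mex{2,1} = 0
G(11) = mex{2,1} = 0
G(12) = mex{0,2} = 1
G(13) = mex{0,2} = 1
P-positions are exactly the n with G(n) = 0.

0, 1, 2, 9, 10, 11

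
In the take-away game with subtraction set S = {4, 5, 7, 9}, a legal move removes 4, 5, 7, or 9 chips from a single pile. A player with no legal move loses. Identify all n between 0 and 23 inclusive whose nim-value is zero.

G(0) = 0
G(1) = mex{} = 0
G(2) = mex{} = 0
G(3) = mex{} = 0
G(4) = mex{0} = 1
G(5) = mex{0,0} = 1
G(6) = mex{0,0} = 1
G(7) = mex{0,0,0} = 1
G(8) = mex{1,0,0} = 2
G(9) = mex{1,1,0,0} = 2
G(10) = mex{1,1,0,0} = 2
G(11) = mex{1,1,1,0} = 2
G(12) = mex{2,1,1,0} = 3
G(13) = mex{2,2,1,1} = 0
G(14) = mex{2,2,1,1} = 0
G(15) = mex{2,2,2,1} = 0
G(16) = mex{3,2,2,1} = 0
G(17) = mex{0,3,2,2} = 1
G(18) = mex{0,0,2,2} = 1
G(19) = mex{0,0,3,2} = 1
G(20) = mex{0,0,0,2} = 1
G(21) = mex{1,0,0,3} = 2
G(22) = mex{1,1,0,0} = 2
G(23) = mex{1,1,0,0} = 2
P-positions are exactly the n with G(n) = 0.

0, 1, 2, 3, 13, 14, 15, 16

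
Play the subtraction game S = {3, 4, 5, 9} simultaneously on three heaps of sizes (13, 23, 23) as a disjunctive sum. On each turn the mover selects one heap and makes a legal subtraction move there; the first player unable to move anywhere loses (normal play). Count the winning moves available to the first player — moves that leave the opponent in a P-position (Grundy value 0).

5

All heaps use S = {3, 4, 5, 9}:
n :  0  1  2  3  4  5  6  7  8  9 10 11 12 13 14 15 16 17 18 19 20 21 22 23
G :  0  0  0  1  1  1  2  2  0  3  3  1  4  2  0  0  0  1  1  1  2  2  0  3
Heap A: G(13) = 2.
Heap B: G(23) = 3.
Heap C: G(23) = 3.
Combined Grundy value = 2 ⊕ 3 ⊕ 3 = 2.
A winning move leaves total XOR = 0, i.e. changes one component's Grundy value g to g ⊕ X where X is the current total.
Heap A: need g' = 2⊕2 = 0. Options: 13−3→G=3, 13−4→G=3, 13−5→G=0, 13−9→G=1. Hits: 1.
Heap B: need g' = 3⊕2 = 1. Options: 23−3→G=2, 23−4→G=1, 23−5→G=1, 23−9→G=0. Hits: 2.
Heap C: need g' = 3⊕2 = 1. Options: 23−3→G=2, 23−4→G=1, 23−5→G=1, 23−9→G=0. Hits: 2.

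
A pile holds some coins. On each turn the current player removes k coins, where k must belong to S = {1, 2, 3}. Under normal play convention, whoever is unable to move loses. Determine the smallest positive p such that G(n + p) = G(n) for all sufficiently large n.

4

G(0) = 0
G(1) = mex{0} = 1
G(2) = mex{1,0} = 2
G(3) = mex{2,1,0} = 3
G(4) = mex{3,2,1} = 0
G(5) = mex{0,3,2} = 1
G(6) = mex{1,0,3} = 2
G(7) = mex{2,1,0} = 3
G(8) = mex{3,2,1} = 0
G(9) = mex{0,3,2} = 1
G(10) = mex{1,0,3} = 2
G(11) = mex{2,1,0} = 3
G(12) = mex{3,2,1} = 0
G(13) = mex{0,3,2} = 1
G(14) = mex{1,0,3} = 2
G(n+4) = G(n) holds for n = 0,…,2 (a full window of length max(S) = 3), so the sequence is purely periodic with period 4.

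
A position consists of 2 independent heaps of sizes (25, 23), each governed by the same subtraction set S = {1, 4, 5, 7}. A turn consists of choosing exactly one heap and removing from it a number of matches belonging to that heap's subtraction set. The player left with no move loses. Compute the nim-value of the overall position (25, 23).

All heaps use S = {1, 4, 5, 7}:
n :  0  1  2  3  4  5  6  7  8  9 10 11 12 13 14 15 16 17 18 19 20 21 22 23 24 25
G :  0  1  0  1  2  3  2  3  0  1  0  1  2  3  2  3  0  1  0  1  2  3  2  3  0  1
Heap A: G(25) = 1.
Heap B: G(23) = 3.
Combined Grundy value = 1 ⊕ 3 = 2.

2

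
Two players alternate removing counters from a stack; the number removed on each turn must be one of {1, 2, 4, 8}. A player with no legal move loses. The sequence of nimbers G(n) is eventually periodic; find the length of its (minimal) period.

G(0) = 0
G(1) = mex{0} = 1
G(2) = mex{1,0} = 2
G(3) = mex{2,1} = 0
G(4) = mex{0,2,0} = 1
G(5) = mex{1,0,1} = 2
G(6) = mex{2,1,2} = 0
G(7) = mex{0,2,0} = 1
G(8) = mex{1,0,1,0} = 2
G(9) = mex{2,1,2,1} = 0
G(10) = mex{0,2,0,2} = 1
G(11) = mex{1,0,1,0} = 2
G(12) = mex{2,1,2,1} = 0
G(13) = mex{0,2,0,2} = 1
G(14) = mex{1,0,1,0} = 2
G(n+3) = G(n) holds for n = 0,…,7 (a full window of length max(S) = 8), so the sequence is purely periodic with period 3.

3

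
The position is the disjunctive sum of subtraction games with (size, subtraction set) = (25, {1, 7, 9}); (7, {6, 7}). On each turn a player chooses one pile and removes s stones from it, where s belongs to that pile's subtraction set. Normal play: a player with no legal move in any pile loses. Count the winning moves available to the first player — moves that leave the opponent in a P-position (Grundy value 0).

0

Pile A, S = {1, 7, 9}:
n :  0  1  2  3  4  5  6  7  8  9 10 11 12 13 14 15 16 17 18 19 20 21 22 23 24 25
G :  0  1  0  1  0  1  0  1  0  1  0  1  0  1  0  1  0  1  0  1  0  1  0  1  0  1
G_A(25) = 1.
Pile B, S = {6, 7}:
n : 0 1 2 3 4 5 6 7
G : 0 0 0 0 0 0 1 1
G_B(7) = 1.
Combined Grundy value = 1 ⊕ 1 = 0.
A winning move leaves total XOR = 0, i.e. changes one component's Grundy value g to g ⊕ X where X is the current total.
Pile A: target g' = 1⊕0 = 1, but every legal move changes the Grundy value (mex property), so 0 moves.
Pile B: target g' = 1⊕0 = 1, but every legal move changes the Grundy value (mex property), so 0 moves.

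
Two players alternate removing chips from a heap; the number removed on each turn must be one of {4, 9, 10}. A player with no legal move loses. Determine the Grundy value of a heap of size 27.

0

G(0) = 0
G(1) = mex{} = 0
G(2) = mex{} = 0
G(3) = mex{} = 0
G(4) = mex{0} = 1
G(5) = mex{0} = 1
G(6) = mex{0} = 1
G(7) = mex{0} = 1
G(8) = mex{1} = 0
G(9) = mex{1,0} = 2
G(10) = mex{1,0,0} = 2
G(11) = mex{1,0,0} = 2
G(12) = mex{0,0,0} = 1
G(13) = mex{2,1,0} = 3
G(14) = mex{2,1,1} = 0
G(15) = mex{2,1,1} = 0
G(16) = mex{1,1,1} = 0
G(17) = mex{3,0,1} = 2
G(18) = mex{0,2,0} = 1
G(19) = mex{0,2,2} = 1
G(20) = mex{0,2,2} = 1
G(21) = mex{2,1,2} = 0
G(22) = mex{1,3,1} = 0
G(23) = mex{1,0,3} = 2
G(24) = mex{1,0,0} = 2
G(25) = mex{0,0,0} = 1
G(26) = mex{0,2,0} = 1
G(27) = mex{2,1,2} = 0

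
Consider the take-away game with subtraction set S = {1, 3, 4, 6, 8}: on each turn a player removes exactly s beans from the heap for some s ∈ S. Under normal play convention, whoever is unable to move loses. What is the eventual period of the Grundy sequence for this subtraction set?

7

n :  0  1  2  3  4  5  6  7  8  9 10 11 12 13 14 15 16
G :  0  1  0  1  2  3  2  0  1  0  1  2  3  2  0  1  0
G(n+7) = G(n) holds for n = 0,…,7 (a full window of length max(S) = 8), so the sequence is purely periodic with period 7.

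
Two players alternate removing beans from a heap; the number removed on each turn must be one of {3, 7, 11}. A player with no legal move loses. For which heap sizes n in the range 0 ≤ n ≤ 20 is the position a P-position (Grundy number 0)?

G(0) = 0
G(1) = mex{} = 0
G(2) = mex{} = 0
G(3) = mex{0} = 1
G(4) = mex{0} = 1
G(5) = mex{0} = 1
G(6) = mex{1} = 0
G(7) = mex{1,0} = 2
G(8) = mex{1,0} = 2
G(9) = mex{0,0} = 1
G(10) = mex{2,1} = 0
G(11) = mex{2,1,0} = 3
G(12) = mex{1,1,0} = 2
G(13) = mex{0,0,0} = 1
G(14) = mex{3,2,1} = 0
G(15) = mex{2,2,1} = 0
G(16) = mex{1,1,1} = 0
G(17) = mex{0,0,0} = 1
G(18) = mex{0,3,2} = 1
G(19) = mex{0,2,2} = 1
G(20) = mex{1,1,1} = 0
P-positions are exactly the n with G(n) = 0.

0, 1, 2, 6, 10, 14, 15, 16, 20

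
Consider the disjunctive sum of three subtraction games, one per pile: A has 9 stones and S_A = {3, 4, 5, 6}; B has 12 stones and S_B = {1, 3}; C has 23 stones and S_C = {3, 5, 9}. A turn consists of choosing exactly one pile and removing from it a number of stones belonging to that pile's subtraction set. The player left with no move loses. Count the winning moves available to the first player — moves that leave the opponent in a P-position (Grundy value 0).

Pile A, S = {3, 4, 5, 6}:
n : 0 1 2 3 4 5 6 7 8 9
G : 0 0 0 1 1 1 2 2 2 0
G_A(9) = 0.
Pile B, S = {1, 3}:
n :  0  1  2  3  4  5  6  7  8  9 10 11 12
G :  0  1  0  1  0  1  0  1  0  1  0  1  0
G_B(12) = 0.
Pile C, S = {3, 5, 9}:
G(0) = 0
G(1) = mex{} = 0
G(2) = mex{} = 0
G(3) = mex{0} = 1
G(4) = mex{0} = 1
G(5) = mex{0,0} = 1
G(6) = mex{1,0} = 2
G(7) = mex{1,0} = 2
G(8) = mex{1,1} = 0
G(9) = mex{2,1,0} = 3
G(10) = mex{2,1,0} = 3
G(11) = mex{0,2,0} = 1
G(12) = mex{3,2,1} = 0
G(13) = mex{3,0,1} = 2
G(14) = mex{1,3,1} = 0
G(15) = mex{0,3,2} = 1
G(16) = mex{2,1,2} = 0
G(17) = mex{0,0,0} = 1
G(18) = mex{1,2,3} = 0
G(19) = mex{0,0,3} = 1
G(20) = mex{1,1,1} = 0
G(21) = mex{0,0,0} = 1
G(22) = mex{1,1,2} = 0
G(23) = mex{0,0,0} = 1
G_C(23) = 1.
Combined Grundy value = 0 ⊕ 0 ⊕ 1 = 1.
A winning move leaves total XOR = 0, i.e. changes one component's Grundy value g to g ⊕ X where X is the current total.
Pile A: need g' = 0⊕1 = 1. Options: 9−3→G=2, 9−4→G=1, 9−5→G=1, 9−6→G=1. Hits: 3.
Pile B: need g' = 0⊕1 = 1. Options: 12−1→G=1, 12−3→G=1. Hits: 2.
Pile C: need g' = 1⊕1 = 0. Options: 23−3→G=0, 23−5→G=0, 23−9→G=0. Hits: 3.

8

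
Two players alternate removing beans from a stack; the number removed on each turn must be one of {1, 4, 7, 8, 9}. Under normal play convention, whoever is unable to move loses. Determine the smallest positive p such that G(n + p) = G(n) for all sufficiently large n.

15

G(0) = 0
G(1) = mex{0} = 1
G(2) = mex{1} = 0
G(3) = mex{0} = 1
G(4) = mex{1,0} = 2
G(5) = mex{2,1} = 0
G(6) = mex{0,0} = 1
G(7) = mex{1,1,0} = 2
G(8) = mex{2,2,1,0} = 3
G(9) = mex{3,0,0,1,0} = 2
G(10) = mex{2,1,1,0,1} = 3
G(11) = mex{3,2,2,1,0} = 4
G(12) = mex{4,3,0,2,1} = 5
G(13) = mex{5,2,1,0,2} = 3
G(14) = mex{3,3,2,1,0} = 4
G(15) = mex{4,4,3,2,1} = 0
G(16) = mex{0,5,2,3,2} = 1
G(17) = mex{1,3,3,2,3} = 0
G(18) = mex{0,4,4,3,2} = 1
G(19) = mex{1,0,5,4,3} = 2
G(20) = mex{2,1,3,5,4} = 0
G(21) = mex{0,0,4,3,5} = 1
G(22) = mex{1,1,0,4,3} = 2
G(23) = mex{2,2,1,0,4} = 3
G(24) = mex{3,0,0,1,0} = 2
G(25) = mex{2,1,1,0,1} = 3
G(26) = mex{3,2,2,1,0} = 4
G(27) = mex{4,3,0,2,1} = 5
G(28) = mex{5,2,1,0,2} = 3
G(29) = mex{3,3,2,1,0} = 4
G(30) = mex{4,4,3,2,1} = 0
G(31) = mex{0,5,2,3,2} = 1
G(n+15) = G(n) holds for n = 0,…,8 (a full window of length max(S) = 9), so the sequence is purely periodic with period 15.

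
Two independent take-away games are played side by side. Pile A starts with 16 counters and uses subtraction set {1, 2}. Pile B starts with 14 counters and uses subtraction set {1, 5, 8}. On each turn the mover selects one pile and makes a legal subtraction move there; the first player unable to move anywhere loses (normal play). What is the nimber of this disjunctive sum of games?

Pile A, S = {1, 2}:
n :  0  1  2  3  4  5  6  7  8  9 10 11 12 13 14 15 16
G :  0  1  2  0  1  2  0  1  2  0  1  2  0  1  2  0  1
G_A(16) = 1.
Pile B, S = {1, 5, 8}:
n :  0  1  2  3  4  5  6  7  8  9 10 11 12 13 14
G :  0  1  0  1  0  1  0  1  2  3  2  3  2  0  1
G_B(14) = 1.
Combined Grundy value = 1 ⊕ 1 = 0.

0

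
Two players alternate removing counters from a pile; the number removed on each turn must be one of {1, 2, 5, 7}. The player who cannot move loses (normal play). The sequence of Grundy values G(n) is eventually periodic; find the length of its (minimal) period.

3

n :  0  1  2  3  4  5  6  7  8  9 10 11 12 13 14
G :  0  1  2  0  1  2  0  1  2  0  1  2  0  1  2
G(n+3) = G(n) holds for n = 0,…,6 (a full window of length max(S) = 7), so the sequence is purely periodic with period 3.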